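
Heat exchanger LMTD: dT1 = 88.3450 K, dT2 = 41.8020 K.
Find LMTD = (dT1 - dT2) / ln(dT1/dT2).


dT1/dT2 = 2.1134
ln(dT1/dT2) = 0.7483
LMTD = 46.5430 / 0.7483 = 62.1979 K

62.1979 K


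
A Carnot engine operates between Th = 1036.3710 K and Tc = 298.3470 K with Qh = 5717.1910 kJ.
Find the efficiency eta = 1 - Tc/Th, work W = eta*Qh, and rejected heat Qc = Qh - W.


eta = 1 - 298.3470/1036.3710 = 0.7121
W = 0.7121 * 5717.1910 = 4071.3453 kJ
Qc = 5717.1910 - 4071.3453 = 1645.8457 kJ

eta = 71.2123%, W = 4071.3453 kJ, Qc = 1645.8457 kJ


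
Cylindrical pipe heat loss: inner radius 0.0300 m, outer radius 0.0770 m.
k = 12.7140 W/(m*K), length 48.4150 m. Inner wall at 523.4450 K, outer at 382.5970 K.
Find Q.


dT = 140.8480 K
ln(ro/ri) = 0.9426
Q = 2*pi*12.7140*48.4150*140.8480 / 0.9426 = 577911.7922 W

577911.7922 W


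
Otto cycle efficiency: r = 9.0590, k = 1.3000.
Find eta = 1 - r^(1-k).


r^(k-1) = 1.9370
eta = 1 - 1/1.9370 = 0.4837 = 48.3731%

48.3731%


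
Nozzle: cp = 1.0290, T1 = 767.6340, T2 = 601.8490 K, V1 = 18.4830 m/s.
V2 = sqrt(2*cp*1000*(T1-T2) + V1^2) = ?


dT = 165.7850 K
2*cp*1000*dT = 341185.5300
V1^2 = 341.6213
V2 = sqrt(341527.1513) = 584.4032 m/s

584.4032 m/s


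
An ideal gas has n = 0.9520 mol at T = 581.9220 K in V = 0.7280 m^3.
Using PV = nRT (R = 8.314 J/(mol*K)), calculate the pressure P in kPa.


P = nRT/V = 0.9520 * 8.314 * 581.9220 / 0.7280
= 4605.8707 / 0.7280 = 6326.7455 Pa = 6.3267 kPa

6.3267 kPa


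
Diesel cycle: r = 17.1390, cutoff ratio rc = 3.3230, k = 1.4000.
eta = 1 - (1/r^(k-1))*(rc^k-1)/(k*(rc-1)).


r^(k-1) = 3.1160
rc^k = 5.3721
eta = 0.5686 = 56.8564%

56.8564%


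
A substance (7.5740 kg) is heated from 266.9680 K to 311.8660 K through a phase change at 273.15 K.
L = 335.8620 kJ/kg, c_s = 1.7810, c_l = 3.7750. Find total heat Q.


Q1 (sensible, solid) = 7.5740 * 1.7810 * 6.1820 = 83.3908 kJ
Q2 (latent) = 7.5740 * 335.8620 = 2543.8188 kJ
Q3 (sensible, liquid) = 7.5740 * 3.7750 * 38.7160 = 1106.9621 kJ
Q_total = 3734.1717 kJ

3734.1717 kJ


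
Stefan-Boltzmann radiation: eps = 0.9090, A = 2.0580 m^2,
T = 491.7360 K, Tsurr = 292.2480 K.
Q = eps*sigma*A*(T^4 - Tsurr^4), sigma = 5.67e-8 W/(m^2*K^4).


T^4 = 5.8469e+10
Tsurr^4 = 7.2947e+09
Q = 0.9090 * 5.67e-8 * 2.0580 * 5.1175e+10 = 5428.0906 W

5428.0906 W


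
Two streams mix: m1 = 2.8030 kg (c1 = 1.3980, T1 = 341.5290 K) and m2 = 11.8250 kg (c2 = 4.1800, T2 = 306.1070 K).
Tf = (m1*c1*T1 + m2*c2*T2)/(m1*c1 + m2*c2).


num = 16468.7233
den = 53.3471
Tf = 308.7089 K

308.7089 K


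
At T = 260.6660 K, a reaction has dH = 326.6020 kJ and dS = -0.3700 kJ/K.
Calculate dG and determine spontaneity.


T*dS = 260.6660 * -0.3700 = -96.4464 kJ
dG = 326.6020 + 96.4464 = 423.0484 kJ (non-spontaneous)

dG = 423.0484 kJ, non-spontaneous


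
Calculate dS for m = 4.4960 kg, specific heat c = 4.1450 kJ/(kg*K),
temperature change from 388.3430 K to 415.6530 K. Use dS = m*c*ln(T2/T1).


T2/T1 = 1.0703
ln(T2/T1) = 0.0680
dS = 4.4960 * 4.1450 * 0.0680 = 1.2665 kJ/K

1.2665 kJ/K


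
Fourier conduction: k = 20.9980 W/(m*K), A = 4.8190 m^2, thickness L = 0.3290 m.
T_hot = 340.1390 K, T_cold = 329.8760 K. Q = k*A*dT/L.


dT = 10.2630 K
Q = 20.9980 * 4.8190 * 10.2630 / 0.3290 = 3156.5545 W

3156.5545 W


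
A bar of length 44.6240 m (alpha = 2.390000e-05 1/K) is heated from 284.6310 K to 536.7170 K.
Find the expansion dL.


dT = 252.0860 K
dL = 2.390000e-05 * 44.6240 * 252.0860 = 0.268853 m
L_final = 44.892853 m

dL = 0.268853 m


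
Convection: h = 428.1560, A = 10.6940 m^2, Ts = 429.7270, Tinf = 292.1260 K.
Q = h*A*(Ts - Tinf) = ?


dT = 137.6010 K
Q = 428.1560 * 10.6940 * 137.6010 = 630033.7350 W

630033.7350 W


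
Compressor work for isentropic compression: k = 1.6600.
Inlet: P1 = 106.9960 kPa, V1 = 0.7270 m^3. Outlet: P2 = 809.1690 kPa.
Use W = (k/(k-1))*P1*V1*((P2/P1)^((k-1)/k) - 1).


(k-1)/k = 0.3976
(P2/P1)^exp = 2.2354
W = 2.5152 * 106.9960 * 0.7270 * (2.2354 - 1) = 241.6945 kJ

241.6945 kJ


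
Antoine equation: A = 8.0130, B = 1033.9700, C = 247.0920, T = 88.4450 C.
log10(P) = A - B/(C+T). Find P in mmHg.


C+T = 335.5370
B/(C+T) = 3.0815
log10(P) = 8.0130 - 3.0815 = 4.9315
P = 10^4.9315 = 85400.8213 mmHg

85400.8213 mmHg


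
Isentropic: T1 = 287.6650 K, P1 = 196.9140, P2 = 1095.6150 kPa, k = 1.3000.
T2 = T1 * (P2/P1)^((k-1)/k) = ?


(k-1)/k = 0.2308
(P2/P1)^exp = 1.4860
T2 = 287.6650 * 1.4860 = 427.4626 K

427.4626 K


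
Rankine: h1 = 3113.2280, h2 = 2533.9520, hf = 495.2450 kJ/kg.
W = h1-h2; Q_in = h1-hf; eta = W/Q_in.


W = 579.2760 kJ/kg
Q_in = 2617.9830 kJ/kg
eta = 0.2213 = 22.1268%

eta = 22.1268%


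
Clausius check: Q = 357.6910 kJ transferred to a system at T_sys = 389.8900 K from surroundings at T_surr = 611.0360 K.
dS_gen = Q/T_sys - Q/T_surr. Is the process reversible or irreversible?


dS_sys = 357.6910/389.8900 = 0.9174 kJ/K
dS_surr = -357.6910/611.0360 = -0.5854 kJ/K
dS_gen = 0.9174 - 0.5854 = 0.3320 kJ/K (irreversible)

dS_gen = 0.3320 kJ/K, irreversible


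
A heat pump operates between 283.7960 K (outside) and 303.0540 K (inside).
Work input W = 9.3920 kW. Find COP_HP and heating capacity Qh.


COP = 303.0540 / 19.2580 = 15.7365
Qh = 15.7365 * 9.3920 = 147.7974 kW

COP = 15.7365, Qh = 147.7974 kW


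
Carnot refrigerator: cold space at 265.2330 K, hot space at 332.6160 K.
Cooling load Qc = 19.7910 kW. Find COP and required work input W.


COP = 265.2330 / 67.3830 = 3.9362
W = 19.7910 / 3.9362 = 5.0279 kW

COP = 3.9362, W = 5.0279 kW


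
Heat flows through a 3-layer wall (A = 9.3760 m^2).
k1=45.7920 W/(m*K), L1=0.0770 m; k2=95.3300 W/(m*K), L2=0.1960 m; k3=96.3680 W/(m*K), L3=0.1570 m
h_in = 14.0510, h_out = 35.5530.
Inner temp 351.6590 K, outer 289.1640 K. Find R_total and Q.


R_conv_in = 1/(14.0510*9.3760) = 0.0076
R_1 = 0.0770/(45.7920*9.3760) = 0.0002
R_2 = 0.1960/(95.3300*9.3760) = 0.0002
R_3 = 0.1570/(96.3680*9.3760) = 0.0002
R_conv_out = 1/(35.5530*9.3760) = 0.0030
R_total = 0.0112 K/W
Q = 62.4950 / 0.0112 = 5598.4723 W

R_total = 0.0112 K/W, Q = 5598.4723 W


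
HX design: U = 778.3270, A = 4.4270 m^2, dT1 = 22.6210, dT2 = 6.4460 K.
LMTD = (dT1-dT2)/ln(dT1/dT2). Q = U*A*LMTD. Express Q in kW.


LMTD = 12.8841 K
Q = 778.3270 * 4.4270 * 12.8841 = 44394.3035 W = 44.3943 kW

44.3943 kW


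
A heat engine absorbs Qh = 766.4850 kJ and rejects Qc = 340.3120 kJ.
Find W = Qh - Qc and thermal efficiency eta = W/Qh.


W = 766.4850 - 340.3120 = 426.1730 kJ
eta = 426.1730 / 766.4850 = 0.5560 = 55.6010%

W = 426.1730 kJ, eta = 55.6010%


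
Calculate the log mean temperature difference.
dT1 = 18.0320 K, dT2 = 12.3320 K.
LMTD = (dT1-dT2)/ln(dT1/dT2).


dT1/dT2 = 1.4622
ln(dT1/dT2) = 0.3800
LMTD = 5.7000 / 0.3800 = 15.0020 K

15.0020 K


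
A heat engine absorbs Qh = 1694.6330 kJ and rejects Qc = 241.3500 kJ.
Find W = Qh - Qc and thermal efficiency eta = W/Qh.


W = 1694.6330 - 241.3500 = 1453.2830 kJ
eta = 1453.2830 / 1694.6330 = 0.8576 = 85.7580%

W = 1453.2830 kJ, eta = 85.7580%


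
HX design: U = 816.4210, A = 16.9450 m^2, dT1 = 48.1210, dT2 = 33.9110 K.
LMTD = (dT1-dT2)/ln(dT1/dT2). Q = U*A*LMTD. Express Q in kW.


LMTD = 40.6024 K
Q = 816.4210 * 16.9450 * 40.6024 = 561704.0445 W = 561.7040 kW

561.7040 kW


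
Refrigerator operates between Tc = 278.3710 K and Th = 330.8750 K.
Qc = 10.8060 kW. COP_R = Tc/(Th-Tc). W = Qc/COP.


COP = 278.3710 / 52.5040 = 5.3019
W = 10.8060 / 5.3019 = 2.0381 kW

COP = 5.3019, W = 2.0381 kW


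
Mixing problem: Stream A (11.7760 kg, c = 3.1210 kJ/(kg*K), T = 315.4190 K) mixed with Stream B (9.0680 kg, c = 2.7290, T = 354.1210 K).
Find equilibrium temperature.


num = 20355.8425
den = 61.4995
Tf = 330.9922 K

330.9922 K


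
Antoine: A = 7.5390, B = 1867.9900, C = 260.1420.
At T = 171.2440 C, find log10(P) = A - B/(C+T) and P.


C+T = 431.3860
B/(C+T) = 4.3302
log10(P) = 7.5390 - 4.3302 = 3.2088
P = 10^3.2088 = 1617.3148 mmHg

1617.3148 mmHg


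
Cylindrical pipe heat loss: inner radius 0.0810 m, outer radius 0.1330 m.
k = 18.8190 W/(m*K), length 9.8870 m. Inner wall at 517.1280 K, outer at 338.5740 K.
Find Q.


dT = 178.5540 K
ln(ro/ri) = 0.4959
Q = 2*pi*18.8190*9.8870*178.5540 / 0.4959 = 420936.3621 W

420936.3621 W


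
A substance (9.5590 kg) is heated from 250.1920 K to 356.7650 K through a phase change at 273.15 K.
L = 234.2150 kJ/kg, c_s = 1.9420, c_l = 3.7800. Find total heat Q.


Q1 (sensible, solid) = 9.5590 * 1.9420 * 22.9580 = 426.1826 kJ
Q2 (latent) = 9.5590 * 234.2150 = 2238.8612 kJ
Q3 (sensible, liquid) = 9.5590 * 3.7800 * 83.6150 = 3021.2625 kJ
Q_total = 5686.3063 kJ

5686.3063 kJ


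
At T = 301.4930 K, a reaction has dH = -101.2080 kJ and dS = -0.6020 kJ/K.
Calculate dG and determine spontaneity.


T*dS = 301.4930 * -0.6020 = -181.4988 kJ
dG = -101.2080 + 181.4988 = 80.2908 kJ (non-spontaneous)

dG = 80.2908 kJ, non-spontaneous


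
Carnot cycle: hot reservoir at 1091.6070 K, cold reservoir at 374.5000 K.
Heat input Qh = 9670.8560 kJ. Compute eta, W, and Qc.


eta = 1 - 374.5000/1091.6070 = 0.6569
W = 0.6569 * 9670.8560 = 6353.0543 kJ
Qc = 9670.8560 - 6353.0543 = 3317.8017 kJ

eta = 65.6928%, W = 6353.0543 kJ, Qc = 3317.8017 kJ


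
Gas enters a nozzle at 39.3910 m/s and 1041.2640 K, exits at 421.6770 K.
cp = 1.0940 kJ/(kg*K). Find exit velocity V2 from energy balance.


dT = 619.5870 K
2*cp*1000*dT = 1355656.3560
V1^2 = 1551.6509
V2 = sqrt(1357208.0069) = 1164.9927 m/s

1164.9927 m/s


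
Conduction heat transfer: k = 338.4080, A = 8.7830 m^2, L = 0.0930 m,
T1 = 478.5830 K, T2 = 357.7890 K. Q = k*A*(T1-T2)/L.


dT = 120.7940 K
Q = 338.4080 * 8.7830 * 120.7940 / 0.0930 = 3860520.9917 W

3860520.9917 W


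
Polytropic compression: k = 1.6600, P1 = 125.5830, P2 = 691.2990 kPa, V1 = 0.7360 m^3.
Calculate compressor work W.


(k-1)/k = 0.3976
(P2/P1)^exp = 1.9702
W = 2.5152 * 125.5830 * 0.7360 * (1.9702 - 1) = 225.5442 kJ

225.5442 kJ


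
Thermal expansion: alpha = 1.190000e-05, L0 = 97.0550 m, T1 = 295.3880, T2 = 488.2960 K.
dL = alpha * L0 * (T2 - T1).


dT = 192.9080 K
dL = 1.190000e-05 * 97.0550 * 192.9080 = 0.222800 m
L_final = 97.277800 m

dL = 0.222800 m


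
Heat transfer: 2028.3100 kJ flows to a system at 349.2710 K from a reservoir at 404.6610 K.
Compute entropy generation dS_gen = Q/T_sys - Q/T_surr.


dS_sys = 2028.3100/349.2710 = 5.8073 kJ/K
dS_surr = -2028.3100/404.6610 = -5.0124 kJ/K
dS_gen = 5.8073 - 5.0124 = 0.7949 kJ/K (irreversible)

dS_gen = 0.7949 kJ/K, irreversible


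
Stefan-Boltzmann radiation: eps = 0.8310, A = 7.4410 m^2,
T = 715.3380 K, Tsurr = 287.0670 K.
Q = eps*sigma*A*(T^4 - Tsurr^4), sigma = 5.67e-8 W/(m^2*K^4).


T^4 = 2.6185e+11
Tsurr^4 = 6.7910e+09
Q = 0.8310 * 5.67e-8 * 7.4410 * 2.5505e+11 = 89422.8416 W

89422.8416 W


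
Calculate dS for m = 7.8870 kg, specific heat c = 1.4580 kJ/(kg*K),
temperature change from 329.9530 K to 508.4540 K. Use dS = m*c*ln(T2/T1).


T2/T1 = 1.5410
ln(T2/T1) = 0.4324
dS = 7.8870 * 1.4580 * 0.4324 = 4.9726 kJ/K

4.9726 kJ/K


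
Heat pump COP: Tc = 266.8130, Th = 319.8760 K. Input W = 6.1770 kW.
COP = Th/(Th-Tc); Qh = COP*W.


COP = 319.8760 / 53.0630 = 6.0282
Qh = 6.0282 * 6.1770 = 37.2364 kW

COP = 6.0282, Qh = 37.2364 kW


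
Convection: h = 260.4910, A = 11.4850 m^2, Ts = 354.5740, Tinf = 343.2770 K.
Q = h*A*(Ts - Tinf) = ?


dT = 11.2970 K
Q = 260.4910 * 11.4850 * 11.2970 = 33797.6770 W

33797.6770 W


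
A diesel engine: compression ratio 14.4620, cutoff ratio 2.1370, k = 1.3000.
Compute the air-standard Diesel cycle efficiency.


r^(k-1) = 2.2288
rc^k = 2.6838
eta = 0.4889 = 48.8894%

48.8894%


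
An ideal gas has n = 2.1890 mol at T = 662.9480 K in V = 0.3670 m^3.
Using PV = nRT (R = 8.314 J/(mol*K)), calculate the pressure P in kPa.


P = nRT/V = 2.1890 * 8.314 * 662.9480 / 0.3670
= 12065.2200 / 0.3670 = 32875.2589 Pa = 32.8753 kPa

32.8753 kPa


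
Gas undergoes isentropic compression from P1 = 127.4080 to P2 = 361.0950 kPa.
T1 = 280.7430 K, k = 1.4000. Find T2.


(k-1)/k = 0.2857
(P2/P1)^exp = 1.3467
T2 = 280.7430 * 1.3467 = 378.0708 K

378.0708 K


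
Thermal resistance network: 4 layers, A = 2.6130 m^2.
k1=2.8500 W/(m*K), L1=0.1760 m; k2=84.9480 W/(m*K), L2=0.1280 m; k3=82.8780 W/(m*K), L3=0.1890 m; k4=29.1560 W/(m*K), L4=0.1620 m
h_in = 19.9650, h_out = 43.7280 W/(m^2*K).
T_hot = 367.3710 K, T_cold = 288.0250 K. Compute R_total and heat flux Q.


R_conv_in = 1/(19.9650*2.6130) = 0.0192
R_1 = 0.1760/(2.8500*2.6130) = 0.0236
R_2 = 0.1280/(84.9480*2.6130) = 0.0006
R_3 = 0.1890/(82.8780*2.6130) = 0.0009
R_4 = 0.1620/(29.1560*2.6130) = 0.0021
R_conv_out = 1/(43.7280*2.6130) = 0.0088
R_total = 0.0551 K/W
Q = 79.3460 / 0.0551 = 1439.2569 W

R_total = 0.0551 K/W, Q = 1439.2569 W


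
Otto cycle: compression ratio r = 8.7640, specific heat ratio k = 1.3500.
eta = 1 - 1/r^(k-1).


r^(k-1) = 2.1377
eta = 1 - 1/2.1377 = 0.5322 = 53.2207%

53.2207%


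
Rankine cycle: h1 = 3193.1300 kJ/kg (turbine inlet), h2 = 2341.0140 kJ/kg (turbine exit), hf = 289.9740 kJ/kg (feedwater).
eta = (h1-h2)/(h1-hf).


W = 852.1160 kJ/kg
Q_in = 2903.1560 kJ/kg
eta = 0.2935 = 29.3514%

eta = 29.3514%


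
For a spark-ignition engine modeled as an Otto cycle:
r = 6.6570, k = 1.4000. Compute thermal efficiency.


r^(k-1) = 2.1346
eta = 1 - 1/2.1346 = 0.5315 = 53.1523%

53.1523%


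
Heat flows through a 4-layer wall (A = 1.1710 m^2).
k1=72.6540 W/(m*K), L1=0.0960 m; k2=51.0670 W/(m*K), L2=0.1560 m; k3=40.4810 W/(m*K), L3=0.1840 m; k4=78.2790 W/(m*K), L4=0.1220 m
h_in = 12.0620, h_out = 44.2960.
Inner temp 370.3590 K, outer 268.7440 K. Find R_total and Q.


R_conv_in = 1/(12.0620*1.1710) = 0.0708
R_1 = 0.0960/(72.6540*1.1710) = 0.0011
R_2 = 0.1560/(51.0670*1.1710) = 0.0026
R_3 = 0.1840/(40.4810*1.1710) = 0.0039
R_4 = 0.1220/(78.2790*1.1710) = 0.0013
R_conv_out = 1/(44.2960*1.1710) = 0.0193
R_total = 0.0990 K/W
Q = 101.6150 / 0.0990 = 1026.1362 W

R_total = 0.0990 K/W, Q = 1026.1362 W


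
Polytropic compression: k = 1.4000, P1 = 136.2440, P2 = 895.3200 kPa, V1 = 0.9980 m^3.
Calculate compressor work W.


(k-1)/k = 0.2857
(P2/P1)^exp = 1.7124
W = 3.5000 * 136.2440 * 0.9980 * (1.7124 - 1) = 339.0542 kJ

339.0542 kJ


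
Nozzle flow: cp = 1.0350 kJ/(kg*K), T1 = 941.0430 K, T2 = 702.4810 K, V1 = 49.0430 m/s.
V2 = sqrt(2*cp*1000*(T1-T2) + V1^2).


dT = 238.5620 K
2*cp*1000*dT = 493823.3400
V1^2 = 2405.2158
V2 = sqrt(496228.5558) = 704.4349 m/s

704.4349 m/s


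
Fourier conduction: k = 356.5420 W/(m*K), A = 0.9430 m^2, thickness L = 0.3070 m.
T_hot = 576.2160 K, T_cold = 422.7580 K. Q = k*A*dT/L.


dT = 153.4580 K
Q = 356.5420 * 0.9430 * 153.4580 / 0.3070 = 168063.5556 W

168063.5556 W


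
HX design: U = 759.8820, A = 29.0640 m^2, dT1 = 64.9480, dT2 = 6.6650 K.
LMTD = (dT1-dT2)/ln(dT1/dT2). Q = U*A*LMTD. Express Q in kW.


LMTD = 25.5996 K
Q = 759.8820 * 29.0640 * 25.5996 = 565372.1226 W = 565.3721 kW

565.3721 kW


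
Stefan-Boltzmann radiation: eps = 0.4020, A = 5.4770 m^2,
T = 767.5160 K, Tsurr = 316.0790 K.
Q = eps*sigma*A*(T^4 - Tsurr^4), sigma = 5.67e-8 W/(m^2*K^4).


T^4 = 3.4702e+11
Tsurr^4 = 9.9812e+09
Q = 0.4020 * 5.67e-8 * 5.4770 * 3.3704e+11 = 42075.2653 W

42075.2653 W


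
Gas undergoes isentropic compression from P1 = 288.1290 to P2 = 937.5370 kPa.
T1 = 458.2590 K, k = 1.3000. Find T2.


(k-1)/k = 0.2308
(P2/P1)^exp = 1.3129
T2 = 458.2590 * 1.3129 = 601.6688 K

601.6688 K


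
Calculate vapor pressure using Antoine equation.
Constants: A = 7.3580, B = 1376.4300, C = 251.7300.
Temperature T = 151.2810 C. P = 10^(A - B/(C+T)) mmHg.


C+T = 403.0110
B/(C+T) = 3.4154
log10(P) = 7.3580 - 3.4154 = 3.9426
P = 10^3.9426 = 8762.6238 mmHg

8762.6238 mmHg


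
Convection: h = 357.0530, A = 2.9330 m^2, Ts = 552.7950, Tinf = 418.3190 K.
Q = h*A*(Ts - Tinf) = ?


dT = 134.4760 K
Q = 357.0530 * 2.9330 * 134.4760 = 140828.1687 W

140828.1687 W


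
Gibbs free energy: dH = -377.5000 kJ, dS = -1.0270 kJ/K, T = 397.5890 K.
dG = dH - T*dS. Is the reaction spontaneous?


T*dS = 397.5890 * -1.0270 = -408.3239 kJ
dG = -377.5000 + 408.3239 = 30.8239 kJ (non-spontaneous)

dG = 30.8239 kJ, non-spontaneous


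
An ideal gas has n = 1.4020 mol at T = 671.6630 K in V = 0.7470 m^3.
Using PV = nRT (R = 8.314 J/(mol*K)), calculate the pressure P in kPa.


P = nRT/V = 1.4020 * 8.314 * 671.6630 / 0.7470
= 7829.0571 / 0.7470 = 10480.6654 Pa = 10.4807 kPa

10.4807 kPa


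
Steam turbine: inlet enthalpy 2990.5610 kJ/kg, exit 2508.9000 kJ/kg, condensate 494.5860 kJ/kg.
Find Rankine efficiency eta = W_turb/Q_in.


W = 481.6610 kJ/kg
Q_in = 2495.9750 kJ/kg
eta = 0.1930 = 19.2975%

eta = 19.2975%


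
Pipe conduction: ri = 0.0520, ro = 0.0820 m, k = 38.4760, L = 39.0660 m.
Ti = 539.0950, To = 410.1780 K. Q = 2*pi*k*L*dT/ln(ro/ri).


dT = 128.9170 K
ln(ro/ri) = 0.4555
Q = 2*pi*38.4760*39.0660*128.9170 / 0.4555 = 2673091.7905 W

2673091.7905 W


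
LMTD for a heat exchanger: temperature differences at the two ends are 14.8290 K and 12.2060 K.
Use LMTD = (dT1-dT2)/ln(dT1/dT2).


dT1/dT2 = 1.2149
ln(dT1/dT2) = 0.1947
LMTD = 2.6230 / 0.1947 = 13.4750 K

13.4750 K


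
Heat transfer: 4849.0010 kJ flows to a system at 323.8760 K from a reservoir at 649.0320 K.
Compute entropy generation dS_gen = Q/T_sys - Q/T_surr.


dS_sys = 4849.0010/323.8760 = 14.9718 kJ/K
dS_surr = -4849.0010/649.0320 = -7.4711 kJ/K
dS_gen = 14.9718 - 7.4711 = 7.5007 kJ/K (irreversible)

dS_gen = 7.5007 kJ/K, irreversible


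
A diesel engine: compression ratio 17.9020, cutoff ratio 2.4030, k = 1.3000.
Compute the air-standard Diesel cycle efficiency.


r^(k-1) = 2.3761
rc^k = 3.1259
eta = 0.5095 = 50.9455%

50.9455%


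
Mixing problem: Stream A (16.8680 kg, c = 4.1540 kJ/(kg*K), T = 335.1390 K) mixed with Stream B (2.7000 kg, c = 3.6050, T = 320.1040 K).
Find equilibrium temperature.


num = 26598.8121
den = 79.8032
Tf = 333.3052 K

333.3052 K


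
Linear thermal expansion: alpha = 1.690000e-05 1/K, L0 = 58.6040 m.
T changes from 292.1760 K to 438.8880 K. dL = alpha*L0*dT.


dT = 146.7120 K
dL = 1.690000e-05 * 58.6040 * 146.7120 = 0.145305 m
L_final = 58.749305 m

dL = 0.145305 m


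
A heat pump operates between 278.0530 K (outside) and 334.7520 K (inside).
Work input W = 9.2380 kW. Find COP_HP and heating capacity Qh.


COP = 334.7520 / 56.6990 = 5.9040
Qh = 5.9040 * 9.2380 = 54.5413 kW

COP = 5.9040, Qh = 54.5413 kW


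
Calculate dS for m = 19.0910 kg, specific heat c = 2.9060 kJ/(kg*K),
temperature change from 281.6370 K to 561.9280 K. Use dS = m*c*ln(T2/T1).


T2/T1 = 1.9952
ln(T2/T1) = 0.6908
dS = 19.0910 * 2.9060 * 0.6908 = 38.3220 kJ/K

38.3220 kJ/K


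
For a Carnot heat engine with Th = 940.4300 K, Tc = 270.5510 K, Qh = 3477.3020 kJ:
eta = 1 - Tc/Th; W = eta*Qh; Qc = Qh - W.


eta = 1 - 270.5510/940.4300 = 0.7123
W = 0.7123 * 3477.3020 = 2476.9218 kJ
Qc = 3477.3020 - 2476.9218 = 1000.3802 kJ

eta = 71.2311%, W = 2476.9218 kJ, Qc = 1000.3802 kJ


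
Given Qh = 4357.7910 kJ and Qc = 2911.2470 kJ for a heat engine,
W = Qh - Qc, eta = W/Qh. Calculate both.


W = 4357.7910 - 2911.2470 = 1446.5440 kJ
eta = 1446.5440 / 4357.7910 = 0.3319 = 33.1944%

W = 1446.5440 kJ, eta = 33.1944%


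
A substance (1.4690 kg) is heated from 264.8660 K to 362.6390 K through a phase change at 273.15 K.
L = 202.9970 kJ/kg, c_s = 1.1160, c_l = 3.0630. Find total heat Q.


Q1 (sensible, solid) = 1.4690 * 1.1160 * 8.2840 = 13.5808 kJ
Q2 (latent) = 1.4690 * 202.9970 = 298.2026 kJ
Q3 (sensible, liquid) = 1.4690 * 3.0630 * 89.4890 = 402.6600 kJ
Q_total = 714.4434 kJ

714.4434 kJ


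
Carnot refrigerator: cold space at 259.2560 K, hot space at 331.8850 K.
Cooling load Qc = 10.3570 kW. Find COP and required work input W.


COP = 259.2560 / 72.6290 = 3.5696
W = 10.3570 / 3.5696 = 2.9015 kW

COP = 3.5696, W = 2.9015 kW


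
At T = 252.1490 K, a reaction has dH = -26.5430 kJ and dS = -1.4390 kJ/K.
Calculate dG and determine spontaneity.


T*dS = 252.1490 * -1.4390 = -362.8424 kJ
dG = -26.5430 + 362.8424 = 336.2994 kJ (non-spontaneous)

dG = 336.2994 kJ, non-spontaneous


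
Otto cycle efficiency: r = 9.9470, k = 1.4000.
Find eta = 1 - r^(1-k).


r^(k-1) = 2.5066
eta = 1 - 1/2.5066 = 0.6010 = 60.1046%

60.1046%


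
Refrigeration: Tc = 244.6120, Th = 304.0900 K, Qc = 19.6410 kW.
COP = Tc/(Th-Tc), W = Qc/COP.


COP = 244.6120 / 59.4780 = 4.1126
W = 19.6410 / 4.1126 = 4.7758 kW

COP = 4.1126, W = 4.7758 kW


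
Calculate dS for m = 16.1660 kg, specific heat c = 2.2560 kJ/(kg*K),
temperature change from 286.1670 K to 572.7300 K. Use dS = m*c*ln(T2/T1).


T2/T1 = 2.0014
ln(T2/T1) = 0.6938
dS = 16.1660 * 2.2560 * 0.6938 = 25.3046 kJ/K

25.3046 kJ/K


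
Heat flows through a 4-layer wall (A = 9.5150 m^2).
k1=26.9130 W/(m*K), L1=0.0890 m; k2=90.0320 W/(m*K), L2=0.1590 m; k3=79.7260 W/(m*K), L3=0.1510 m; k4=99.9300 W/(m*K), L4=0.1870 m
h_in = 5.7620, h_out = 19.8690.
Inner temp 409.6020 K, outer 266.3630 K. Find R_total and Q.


R_conv_in = 1/(5.7620*9.5150) = 0.0182
R_1 = 0.0890/(26.9130*9.5150) = 0.0003
R_2 = 0.1590/(90.0320*9.5150) = 0.0002
R_3 = 0.1510/(79.7260*9.5150) = 0.0002
R_4 = 0.1870/(99.9300*9.5150) = 0.0002
R_conv_out = 1/(19.8690*9.5150) = 0.0053
R_total = 0.0245 K/W
Q = 143.2390 / 0.0245 = 5856.5062 W

R_total = 0.0245 K/W, Q = 5856.5062 W


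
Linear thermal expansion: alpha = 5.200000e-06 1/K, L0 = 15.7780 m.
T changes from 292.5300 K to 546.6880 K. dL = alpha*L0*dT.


dT = 254.1580 K
dL = 5.200000e-06 * 15.7780 * 254.1580 = 0.020853 m
L_final = 15.798853 m

dL = 0.020853 m


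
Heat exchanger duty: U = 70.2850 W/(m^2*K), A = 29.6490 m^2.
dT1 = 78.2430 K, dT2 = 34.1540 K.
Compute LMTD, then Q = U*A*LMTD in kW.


LMTD = 53.1872 K
Q = 70.2850 * 29.6490 * 53.1872 = 110835.7922 W = 110.8358 kW

110.8358 kW


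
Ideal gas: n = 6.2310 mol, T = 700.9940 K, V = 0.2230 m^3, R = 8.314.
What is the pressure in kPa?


P = nRT/V = 6.2310 * 8.314 * 700.9940 / 0.2230
= 36314.6675 / 0.2230 = 162846.0426 Pa = 162.8460 kPa

162.8460 kPa


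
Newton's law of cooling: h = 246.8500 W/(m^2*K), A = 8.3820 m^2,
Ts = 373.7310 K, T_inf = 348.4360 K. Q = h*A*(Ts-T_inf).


dT = 25.2950 K
Q = 246.8500 * 8.3820 * 25.2950 = 52337.8010 W

52337.8010 W


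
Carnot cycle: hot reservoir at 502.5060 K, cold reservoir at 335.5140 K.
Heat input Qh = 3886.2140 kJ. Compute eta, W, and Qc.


eta = 1 - 335.5140/502.5060 = 0.3323
W = 0.3323 * 3886.2140 = 1291.4605 kJ
Qc = 3886.2140 - 1291.4605 = 2594.7535 kJ

eta = 33.2318%, W = 1291.4605 kJ, Qc = 2594.7535 kJ


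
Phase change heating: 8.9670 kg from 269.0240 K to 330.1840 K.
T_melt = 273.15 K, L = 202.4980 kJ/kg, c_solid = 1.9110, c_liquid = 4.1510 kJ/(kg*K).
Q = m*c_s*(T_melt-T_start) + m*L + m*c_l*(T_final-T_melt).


Q1 (sensible, solid) = 8.9670 * 1.9110 * 4.1260 = 70.7029 kJ
Q2 (latent) = 8.9670 * 202.4980 = 1815.7996 kJ
Q3 (sensible, liquid) = 8.9670 * 4.1510 * 57.0340 = 2122.9205 kJ
Q_total = 4009.4230 kJ

4009.4230 kJ


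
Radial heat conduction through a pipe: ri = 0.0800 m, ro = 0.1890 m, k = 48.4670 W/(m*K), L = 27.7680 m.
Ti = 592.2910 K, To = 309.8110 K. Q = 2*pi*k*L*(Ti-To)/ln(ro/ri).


dT = 282.4800 K
ln(ro/ri) = 0.8597
Q = 2*pi*48.4670*27.7680*282.4800 / 0.8597 = 2778440.4312 W

2778440.4312 W


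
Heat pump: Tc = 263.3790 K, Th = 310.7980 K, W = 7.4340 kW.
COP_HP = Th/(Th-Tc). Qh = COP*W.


COP = 310.7980 / 47.4190 = 6.5543
Qh = 6.5543 * 7.4340 = 48.7246 kW

COP = 6.5543, Qh = 48.7246 kW


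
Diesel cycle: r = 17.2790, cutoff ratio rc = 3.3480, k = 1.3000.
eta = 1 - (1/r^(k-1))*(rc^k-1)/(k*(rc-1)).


r^(k-1) = 2.3510
rc^k = 4.8108
eta = 0.4690 = 46.8964%

46.8964%


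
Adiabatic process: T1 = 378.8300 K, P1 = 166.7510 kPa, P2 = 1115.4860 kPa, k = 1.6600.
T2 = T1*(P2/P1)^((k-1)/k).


(k-1)/k = 0.3976
(P2/P1)^exp = 2.1290
T2 = 378.8300 * 2.1290 = 806.5174 K

806.5174 K


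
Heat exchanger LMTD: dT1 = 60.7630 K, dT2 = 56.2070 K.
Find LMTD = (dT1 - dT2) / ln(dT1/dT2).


dT1/dT2 = 1.0811
ln(dT1/dT2) = 0.0779
LMTD = 4.5560 / 0.0779 = 58.4554 K

58.4554 K


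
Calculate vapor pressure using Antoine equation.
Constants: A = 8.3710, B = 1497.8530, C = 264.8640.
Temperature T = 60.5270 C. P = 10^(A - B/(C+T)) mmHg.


C+T = 325.3910
B/(C+T) = 4.6032
log10(P) = 8.3710 - 4.6032 = 3.7678
P = 10^3.7678 = 5858.1379 mmHg

5858.1379 mmHg


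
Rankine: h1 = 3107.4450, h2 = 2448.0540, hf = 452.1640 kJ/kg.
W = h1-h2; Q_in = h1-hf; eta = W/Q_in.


W = 659.3910 kJ/kg
Q_in = 2655.2810 kJ/kg
eta = 0.2483 = 24.8332%

eta = 24.8332%


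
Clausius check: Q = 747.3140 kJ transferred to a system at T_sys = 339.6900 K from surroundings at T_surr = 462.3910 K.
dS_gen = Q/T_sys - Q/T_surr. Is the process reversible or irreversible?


dS_sys = 747.3140/339.6900 = 2.2000 kJ/K
dS_surr = -747.3140/462.3910 = -1.6162 kJ/K
dS_gen = 2.2000 - 1.6162 = 0.5838 kJ/K (irreversible)

dS_gen = 0.5838 kJ/K, irreversible


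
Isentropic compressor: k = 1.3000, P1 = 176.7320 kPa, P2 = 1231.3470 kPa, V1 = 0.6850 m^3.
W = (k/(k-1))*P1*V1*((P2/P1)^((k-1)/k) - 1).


(k-1)/k = 0.2308
(P2/P1)^exp = 1.5651
W = 4.3333 * 176.7320 * 0.6850 * (1.5651 - 1) = 296.4728 kJ

296.4728 kJ


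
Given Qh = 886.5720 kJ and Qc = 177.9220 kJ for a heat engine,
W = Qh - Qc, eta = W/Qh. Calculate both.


W = 886.5720 - 177.9220 = 708.6500 kJ
eta = 708.6500 / 886.5720 = 0.7993 = 79.9315%

W = 708.6500 kJ, eta = 79.9315%


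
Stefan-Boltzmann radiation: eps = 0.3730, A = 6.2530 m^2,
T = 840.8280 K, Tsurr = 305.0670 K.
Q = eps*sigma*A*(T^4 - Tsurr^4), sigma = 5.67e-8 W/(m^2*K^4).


T^4 = 4.9984e+11
Tsurr^4 = 8.6613e+09
Q = 0.3730 * 5.67e-8 * 6.2530 * 4.9118e+11 = 64955.7341 W

64955.7341 W


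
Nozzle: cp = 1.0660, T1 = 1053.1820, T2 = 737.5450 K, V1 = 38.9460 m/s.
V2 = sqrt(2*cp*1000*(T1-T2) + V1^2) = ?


dT = 315.6370 K
2*cp*1000*dT = 672938.0840
V1^2 = 1516.7909
V2 = sqrt(674454.8749) = 821.2520 m/s

821.2520 m/s


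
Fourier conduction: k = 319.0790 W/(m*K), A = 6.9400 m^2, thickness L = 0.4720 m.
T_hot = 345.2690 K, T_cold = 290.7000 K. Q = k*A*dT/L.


dT = 54.5690 K
Q = 319.0790 * 6.9400 * 54.5690 / 0.4720 = 256012.8058 W

256012.8058 W


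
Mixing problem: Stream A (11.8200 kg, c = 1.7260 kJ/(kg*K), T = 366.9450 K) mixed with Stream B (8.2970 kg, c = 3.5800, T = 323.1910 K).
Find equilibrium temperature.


num = 17085.9887
den = 50.1046
Tf = 341.0065 K

341.0065 K


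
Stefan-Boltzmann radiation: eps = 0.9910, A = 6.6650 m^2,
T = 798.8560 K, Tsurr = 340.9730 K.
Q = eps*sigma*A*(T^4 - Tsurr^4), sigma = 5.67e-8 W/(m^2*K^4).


T^4 = 4.0726e+11
Tsurr^4 = 1.3517e+10
Q = 0.9910 * 5.67e-8 * 6.6650 * 3.9375e+11 = 147459.2603 W

147459.2603 W


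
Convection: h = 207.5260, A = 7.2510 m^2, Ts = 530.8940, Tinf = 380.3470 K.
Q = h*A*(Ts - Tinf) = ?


dT = 150.5470 K
Q = 207.5260 * 7.2510 * 150.5470 = 226538.7637 W

226538.7637 W


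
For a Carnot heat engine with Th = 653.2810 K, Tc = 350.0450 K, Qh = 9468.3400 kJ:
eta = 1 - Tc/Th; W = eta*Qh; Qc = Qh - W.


eta = 1 - 350.0450/653.2810 = 0.4642
W = 0.4642 * 9468.3400 = 4394.9565 kJ
Qc = 9468.3400 - 4394.9565 = 5073.3835 kJ

eta = 46.4174%, W = 4394.9565 kJ, Qc = 5073.3835 kJ


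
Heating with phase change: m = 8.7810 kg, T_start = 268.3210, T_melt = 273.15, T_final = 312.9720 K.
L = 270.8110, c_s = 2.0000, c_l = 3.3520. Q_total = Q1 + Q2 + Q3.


Q1 (sensible, solid) = 8.7810 * 2.0000 * 4.8290 = 84.8069 kJ
Q2 (latent) = 8.7810 * 270.8110 = 2377.9914 kJ
Q3 (sensible, liquid) = 8.7810 * 3.3520 * 39.8220 = 1172.1172 kJ
Q_total = 3634.9155 kJ

3634.9155 kJ


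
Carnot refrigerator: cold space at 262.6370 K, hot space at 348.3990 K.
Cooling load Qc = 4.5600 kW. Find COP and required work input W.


COP = 262.6370 / 85.7620 = 3.0624
W = 4.5600 / 3.0624 = 1.4890 kW

COP = 3.0624, W = 1.4890 kW


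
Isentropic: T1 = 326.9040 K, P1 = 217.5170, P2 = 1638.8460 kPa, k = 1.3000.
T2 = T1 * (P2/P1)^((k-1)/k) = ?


(k-1)/k = 0.2308
(P2/P1)^exp = 1.5937
T2 = 326.9040 * 1.5937 = 520.9730 K

520.9730 K


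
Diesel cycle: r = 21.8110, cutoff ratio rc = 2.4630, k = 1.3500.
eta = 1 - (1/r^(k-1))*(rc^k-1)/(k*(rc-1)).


r^(k-1) = 2.9413
rc^k = 3.3766
eta = 0.5909 = 59.0892%

59.0892%


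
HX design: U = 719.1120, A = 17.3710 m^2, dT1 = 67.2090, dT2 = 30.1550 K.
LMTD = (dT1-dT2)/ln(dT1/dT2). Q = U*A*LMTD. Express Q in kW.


LMTD = 46.2333 K
Q = 719.1120 * 17.3710 * 46.2333 = 577532.6496 W = 577.5326 kW

577.5326 kW


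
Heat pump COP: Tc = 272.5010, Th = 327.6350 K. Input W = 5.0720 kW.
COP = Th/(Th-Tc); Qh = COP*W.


COP = 327.6350 / 55.1340 = 5.9425
Qh = 5.9425 * 5.0720 = 30.1405 kW

COP = 5.9425, Qh = 30.1405 kW


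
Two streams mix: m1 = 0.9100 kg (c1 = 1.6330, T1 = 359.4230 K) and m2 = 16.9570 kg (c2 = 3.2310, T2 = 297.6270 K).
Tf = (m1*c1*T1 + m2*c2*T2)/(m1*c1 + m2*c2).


num = 16840.5214
den = 56.2741
Tf = 299.2588 K

299.2588 K


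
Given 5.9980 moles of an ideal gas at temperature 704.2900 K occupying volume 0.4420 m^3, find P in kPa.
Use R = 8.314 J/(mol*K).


P = nRT/V = 5.9980 * 8.314 * 704.2900 / 0.4420
= 35121.0914 / 0.4420 = 79459.4829 Pa = 79.4595 kPa

79.4595 kPa


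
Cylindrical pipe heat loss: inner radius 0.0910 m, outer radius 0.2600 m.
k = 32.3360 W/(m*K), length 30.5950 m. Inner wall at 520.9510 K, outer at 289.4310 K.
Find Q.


dT = 231.5200 K
ln(ro/ri) = 1.0498
Q = 2*pi*32.3360*30.5950*231.5200 / 1.0498 = 1370848.3535 W

1370848.3535 W


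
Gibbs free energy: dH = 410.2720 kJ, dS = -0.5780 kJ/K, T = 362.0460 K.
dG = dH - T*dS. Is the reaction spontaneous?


T*dS = 362.0460 * -0.5780 = -209.2626 kJ
dG = 410.2720 + 209.2626 = 619.5346 kJ (non-spontaneous)

dG = 619.5346 kJ, non-spontaneous


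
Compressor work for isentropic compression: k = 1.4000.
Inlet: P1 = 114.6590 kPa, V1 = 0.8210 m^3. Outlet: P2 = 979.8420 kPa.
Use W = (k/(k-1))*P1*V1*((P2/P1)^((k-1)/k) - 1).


(k-1)/k = 0.2857
(P2/P1)^exp = 1.8459
W = 3.5000 * 114.6590 * 0.8210 * (1.8459 - 1) = 278.7086 kJ

278.7086 kJ


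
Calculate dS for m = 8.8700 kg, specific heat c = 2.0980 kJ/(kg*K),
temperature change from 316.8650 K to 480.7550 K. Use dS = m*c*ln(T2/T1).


T2/T1 = 1.5172
ln(T2/T1) = 0.4169
dS = 8.8700 * 2.0980 * 0.4169 = 7.7579 kJ/K

7.7579 kJ/K


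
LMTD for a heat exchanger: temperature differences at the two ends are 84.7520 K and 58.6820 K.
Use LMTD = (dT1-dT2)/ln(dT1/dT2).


dT1/dT2 = 1.4443
ln(dT1/dT2) = 0.3676
LMTD = 26.0700 / 0.3676 = 70.9202 K

70.9202 K


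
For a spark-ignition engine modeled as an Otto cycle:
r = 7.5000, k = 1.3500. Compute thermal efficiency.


r^(k-1) = 2.0243
eta = 1 - 1/2.0243 = 0.5060 = 50.5998%

50.5998%


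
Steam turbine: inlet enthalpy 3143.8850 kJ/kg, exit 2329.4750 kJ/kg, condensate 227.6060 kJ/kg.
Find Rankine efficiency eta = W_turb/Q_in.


W = 814.4100 kJ/kg
Q_in = 2916.2790 kJ/kg
eta = 0.2793 = 27.9263%

eta = 27.9263%


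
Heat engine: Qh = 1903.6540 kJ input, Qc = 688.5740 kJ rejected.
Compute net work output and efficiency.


W = 1903.6540 - 688.5740 = 1215.0800 kJ
eta = 1215.0800 / 1903.6540 = 0.6383 = 63.8288%

W = 1215.0800 kJ, eta = 63.8288%


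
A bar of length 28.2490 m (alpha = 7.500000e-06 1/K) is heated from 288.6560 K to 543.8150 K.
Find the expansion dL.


dT = 255.1590 K
dL = 7.500000e-06 * 28.2490 * 255.1590 = 0.054060 m
L_final = 28.303060 m

dL = 0.054060 m


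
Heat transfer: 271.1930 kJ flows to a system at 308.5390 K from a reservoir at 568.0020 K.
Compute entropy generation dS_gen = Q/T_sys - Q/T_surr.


dS_sys = 271.1930/308.5390 = 0.8790 kJ/K
dS_surr = -271.1930/568.0020 = -0.4775 kJ/K
dS_gen = 0.8790 - 0.4775 = 0.4015 kJ/K (irreversible)

dS_gen = 0.4015 kJ/K, irreversible


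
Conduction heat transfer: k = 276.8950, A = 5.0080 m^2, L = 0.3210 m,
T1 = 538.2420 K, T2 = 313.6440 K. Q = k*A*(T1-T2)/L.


dT = 224.5980 K
Q = 276.8950 * 5.0080 * 224.5980 / 0.3210 = 970242.4815 W

970242.4815 W


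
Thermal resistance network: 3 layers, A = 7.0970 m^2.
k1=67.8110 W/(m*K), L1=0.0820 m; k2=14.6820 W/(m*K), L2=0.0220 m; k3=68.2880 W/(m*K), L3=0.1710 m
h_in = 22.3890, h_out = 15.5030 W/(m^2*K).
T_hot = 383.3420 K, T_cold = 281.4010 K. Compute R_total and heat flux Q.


R_conv_in = 1/(22.3890*7.0970) = 0.0063
R_1 = 0.0820/(67.8110*7.0970) = 0.0002
R_2 = 0.0220/(14.6820*7.0970) = 0.0002
R_3 = 0.1710/(68.2880*7.0970) = 0.0004
R_conv_out = 1/(15.5030*7.0970) = 0.0091
R_total = 0.0161 K/W
Q = 101.9410 / 0.0161 = 6325.1787 W

R_total = 0.0161 K/W, Q = 6325.1787 W


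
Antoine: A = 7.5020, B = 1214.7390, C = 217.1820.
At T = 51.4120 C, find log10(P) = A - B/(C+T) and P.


C+T = 268.5940
B/(C+T) = 4.5226
log10(P) = 7.5020 - 4.5226 = 2.9794
P = 10^2.9794 = 953.7087 mmHg

953.7087 mmHg


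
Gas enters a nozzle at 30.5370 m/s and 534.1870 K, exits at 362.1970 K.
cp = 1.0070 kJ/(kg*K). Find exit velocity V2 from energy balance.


dT = 171.9900 K
2*cp*1000*dT = 346387.8600
V1^2 = 932.5084
V2 = sqrt(347320.3684) = 589.3389 m/s

589.3389 m/s


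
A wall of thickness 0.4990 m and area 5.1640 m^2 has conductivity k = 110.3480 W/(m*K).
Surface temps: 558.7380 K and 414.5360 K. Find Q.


dT = 144.2020 K
Q = 110.3480 * 5.1640 * 144.2020 / 0.4990 = 164672.6362 W

164672.6362 W


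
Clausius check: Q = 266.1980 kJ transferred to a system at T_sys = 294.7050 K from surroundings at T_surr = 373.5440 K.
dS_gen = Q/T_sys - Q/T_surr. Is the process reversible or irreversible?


dS_sys = 266.1980/294.7050 = 0.9033 kJ/K
dS_surr = -266.1980/373.5440 = -0.7126 kJ/K
dS_gen = 0.9033 - 0.7126 = 0.1906 kJ/K (irreversible)

dS_gen = 0.1906 kJ/K, irreversible


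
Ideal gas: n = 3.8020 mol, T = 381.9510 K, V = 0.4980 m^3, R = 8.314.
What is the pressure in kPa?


P = nRT/V = 3.8020 * 8.314 * 381.9510 / 0.4980
= 12073.4054 / 0.4980 = 24243.7860 Pa = 24.2438 kPa

24.2438 kPa


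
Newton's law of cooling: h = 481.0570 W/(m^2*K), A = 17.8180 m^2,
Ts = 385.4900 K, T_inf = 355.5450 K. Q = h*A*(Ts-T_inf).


dT = 29.9450 K
Q = 481.0570 * 17.8180 * 29.9450 = 256672.7777 W

256672.7777 W


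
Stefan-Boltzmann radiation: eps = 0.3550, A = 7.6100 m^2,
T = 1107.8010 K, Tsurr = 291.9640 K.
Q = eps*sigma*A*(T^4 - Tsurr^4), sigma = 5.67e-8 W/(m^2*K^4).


T^4 = 1.5061e+12
Tsurr^4 = 7.2664e+09
Q = 0.3550 * 5.67e-8 * 7.6100 * 1.4988e+12 = 229584.5555 W

229584.5555 W


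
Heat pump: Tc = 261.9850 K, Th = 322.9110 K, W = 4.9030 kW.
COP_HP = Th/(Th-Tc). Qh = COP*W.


COP = 322.9110 / 60.9260 = 5.3001
Qh = 5.3001 * 4.9030 = 25.9862 kW

COP = 5.3001, Qh = 25.9862 kW


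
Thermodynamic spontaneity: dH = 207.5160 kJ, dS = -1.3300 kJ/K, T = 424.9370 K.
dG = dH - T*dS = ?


T*dS = 424.9370 * -1.3300 = -565.1662 kJ
dG = 207.5160 + 565.1662 = 772.6822 kJ (non-spontaneous)

dG = 772.6822 kJ, non-spontaneous


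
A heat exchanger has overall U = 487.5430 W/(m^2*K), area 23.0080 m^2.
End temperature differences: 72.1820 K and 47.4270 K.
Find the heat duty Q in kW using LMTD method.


LMTD = 58.9406 K
Q = 487.5430 * 23.0080 * 58.9406 = 661159.8114 W = 661.1598 kW

661.1598 kW


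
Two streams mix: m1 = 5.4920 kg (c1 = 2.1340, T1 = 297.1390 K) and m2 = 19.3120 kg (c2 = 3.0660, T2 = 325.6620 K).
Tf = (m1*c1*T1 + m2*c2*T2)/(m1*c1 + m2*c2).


num = 22765.0875
den = 70.9305
Tf = 320.9491 K

320.9491 K


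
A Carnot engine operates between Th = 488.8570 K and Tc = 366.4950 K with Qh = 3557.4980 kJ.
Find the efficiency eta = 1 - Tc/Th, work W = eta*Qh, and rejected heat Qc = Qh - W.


eta = 1 - 366.4950/488.8570 = 0.2503
W = 0.2503 * 3557.4980 = 890.4497 kJ
Qc = 3557.4980 - 890.4497 = 2667.0483 kJ

eta = 25.0302%, W = 890.4497 kJ, Qc = 2667.0483 kJ


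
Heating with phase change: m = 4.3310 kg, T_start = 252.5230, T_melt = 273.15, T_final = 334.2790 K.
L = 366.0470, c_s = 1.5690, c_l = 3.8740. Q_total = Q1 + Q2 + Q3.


Q1 (sensible, solid) = 4.3310 * 1.5690 * 20.6270 = 140.1675 kJ
Q2 (latent) = 4.3310 * 366.0470 = 1585.3496 kJ
Q3 (sensible, liquid) = 4.3310 * 3.8740 * 61.1290 = 1025.6403 kJ
Q_total = 2751.1573 kJ

2751.1573 kJ


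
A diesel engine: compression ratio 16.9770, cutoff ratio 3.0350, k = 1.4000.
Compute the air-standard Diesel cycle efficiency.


r^(k-1) = 3.1042
rc^k = 4.7318
eta = 0.5780 = 57.8035%

57.8035%


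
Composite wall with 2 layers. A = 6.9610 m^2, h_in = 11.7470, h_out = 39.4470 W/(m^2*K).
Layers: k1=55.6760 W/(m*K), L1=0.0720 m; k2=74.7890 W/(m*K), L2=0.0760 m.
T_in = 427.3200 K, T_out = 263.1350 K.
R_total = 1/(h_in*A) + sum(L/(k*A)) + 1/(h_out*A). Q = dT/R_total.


R_conv_in = 1/(11.7470*6.9610) = 0.0122
R_1 = 0.0720/(55.6760*6.9610) = 0.0002
R_2 = 0.0760/(74.7890*6.9610) = 0.0001
R_conv_out = 1/(39.4470*6.9610) = 0.0036
R_total = 0.0162 K/W
Q = 164.1850 / 0.0162 = 10133.0995 W

R_total = 0.0162 K/W, Q = 10133.0995 W


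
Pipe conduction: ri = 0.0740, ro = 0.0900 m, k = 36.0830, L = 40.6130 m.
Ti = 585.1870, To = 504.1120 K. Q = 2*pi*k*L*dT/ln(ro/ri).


dT = 81.0750 K
ln(ro/ri) = 0.1957
Q = 2*pi*36.0830*40.6130*81.0750 / 0.1957 = 3813684.8001 W

3813684.8001 W


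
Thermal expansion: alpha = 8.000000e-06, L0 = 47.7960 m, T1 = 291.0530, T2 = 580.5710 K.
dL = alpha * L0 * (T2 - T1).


dT = 289.5180 K
dL = 8.000000e-06 * 47.7960 * 289.5180 = 0.110702 m
L_final = 47.906702 m

dL = 0.110702 m


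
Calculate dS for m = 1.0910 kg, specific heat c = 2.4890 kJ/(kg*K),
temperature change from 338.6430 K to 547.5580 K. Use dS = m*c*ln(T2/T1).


T2/T1 = 1.6169
ln(T2/T1) = 0.4805
dS = 1.0910 * 2.4890 * 0.4805 = 1.3049 kJ/K

1.3049 kJ/K


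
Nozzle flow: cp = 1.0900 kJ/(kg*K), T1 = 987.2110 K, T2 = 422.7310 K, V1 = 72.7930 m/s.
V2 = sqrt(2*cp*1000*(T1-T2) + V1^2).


dT = 564.4800 K
2*cp*1000*dT = 1230566.4000
V1^2 = 5298.8208
V2 = sqrt(1235865.2208) = 1111.6948 m/s

1111.6948 m/s


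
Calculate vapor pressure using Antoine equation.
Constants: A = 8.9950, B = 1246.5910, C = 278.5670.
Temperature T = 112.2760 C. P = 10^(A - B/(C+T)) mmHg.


C+T = 390.8430
B/(C+T) = 3.1895
log10(P) = 8.9950 - 3.1895 = 5.8055
P = 10^5.8055 = 639009.0843 mmHg

639009.0843 mmHg


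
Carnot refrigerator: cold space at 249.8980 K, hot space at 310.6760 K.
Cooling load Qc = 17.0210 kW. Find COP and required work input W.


COP = 249.8980 / 60.7780 = 4.1117
W = 17.0210 / 4.1117 = 4.1397 kW

COP = 4.1117, W = 4.1397 kW


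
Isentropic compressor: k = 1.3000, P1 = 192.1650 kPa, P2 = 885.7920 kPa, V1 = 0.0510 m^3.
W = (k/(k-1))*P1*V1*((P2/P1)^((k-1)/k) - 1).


(k-1)/k = 0.2308
(P2/P1)^exp = 1.4228
W = 4.3333 * 192.1650 * 0.0510 * (1.4228 - 1) = 17.9568 kJ

17.9568 kJ


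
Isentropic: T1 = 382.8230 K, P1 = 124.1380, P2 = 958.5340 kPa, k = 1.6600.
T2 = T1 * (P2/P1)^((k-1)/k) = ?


(k-1)/k = 0.3976
(P2/P1)^exp = 2.2539
T2 = 382.8230 * 2.2539 = 862.8595 K

862.8595 K


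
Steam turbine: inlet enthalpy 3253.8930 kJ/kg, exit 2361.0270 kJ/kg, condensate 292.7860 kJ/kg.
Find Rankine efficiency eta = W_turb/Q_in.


W = 892.8660 kJ/kg
Q_in = 2961.1070 kJ/kg
eta = 0.3015 = 30.1531%

eta = 30.1531%


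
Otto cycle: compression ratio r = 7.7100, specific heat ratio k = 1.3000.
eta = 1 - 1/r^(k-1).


r^(k-1) = 1.8455
eta = 1 - 1/1.8455 = 0.4581 = 45.8144%

45.8144%


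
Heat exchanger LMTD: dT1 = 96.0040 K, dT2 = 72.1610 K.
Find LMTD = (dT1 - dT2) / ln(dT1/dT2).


dT1/dT2 = 1.3304
ln(dT1/dT2) = 0.2855
LMTD = 23.8430 / 0.2855 = 83.5160 K

83.5160 K


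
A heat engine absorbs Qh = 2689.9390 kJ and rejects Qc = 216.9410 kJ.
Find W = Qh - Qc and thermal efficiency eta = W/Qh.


W = 2689.9390 - 216.9410 = 2472.9980 kJ
eta = 2472.9980 / 2689.9390 = 0.9194 = 91.9351%

W = 2472.9980 kJ, eta = 91.9351%


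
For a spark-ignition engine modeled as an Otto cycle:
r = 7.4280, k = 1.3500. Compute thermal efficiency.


r^(k-1) = 2.0175
eta = 1 - 1/2.0175 = 0.5043 = 50.4327%

50.4327%
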